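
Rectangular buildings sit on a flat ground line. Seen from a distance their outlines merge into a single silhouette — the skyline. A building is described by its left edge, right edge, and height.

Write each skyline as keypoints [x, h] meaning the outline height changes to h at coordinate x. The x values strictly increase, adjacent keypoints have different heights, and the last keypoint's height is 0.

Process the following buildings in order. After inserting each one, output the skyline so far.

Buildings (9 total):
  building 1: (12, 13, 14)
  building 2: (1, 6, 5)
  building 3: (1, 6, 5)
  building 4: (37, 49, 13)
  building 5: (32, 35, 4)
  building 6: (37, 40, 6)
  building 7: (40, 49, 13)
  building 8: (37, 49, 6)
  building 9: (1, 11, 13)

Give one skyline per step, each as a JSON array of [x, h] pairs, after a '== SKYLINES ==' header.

== SKYLINES ==
[[12,14],[13,0]]
[[1,5],[6,0],[12,14],[13,0]]
[[1,5],[6,0],[12,14],[13,0]]
[[1,5],[6,0],[12,14],[13,0],[37,13],[49,0]]
[[1,5],[6,0],[12,14],[13,0],[32,4],[35,0],[37,13],[49,0]]
[[1,5],[6,0],[12,14],[13,0],[32,4],[35,0],[37,13],[49,0]]
[[1,5],[6,0],[12,14],[13,0],[32,4],[35,0],[37,13],[49,0]]
[[1,5],[6,0],[12,14],[13,0],[32,4],[35,0],[37,13],[49,0]]
[[1,13],[11,0],[12,14],[13,0],[32,4],[35,0],[37,13],[49,0]]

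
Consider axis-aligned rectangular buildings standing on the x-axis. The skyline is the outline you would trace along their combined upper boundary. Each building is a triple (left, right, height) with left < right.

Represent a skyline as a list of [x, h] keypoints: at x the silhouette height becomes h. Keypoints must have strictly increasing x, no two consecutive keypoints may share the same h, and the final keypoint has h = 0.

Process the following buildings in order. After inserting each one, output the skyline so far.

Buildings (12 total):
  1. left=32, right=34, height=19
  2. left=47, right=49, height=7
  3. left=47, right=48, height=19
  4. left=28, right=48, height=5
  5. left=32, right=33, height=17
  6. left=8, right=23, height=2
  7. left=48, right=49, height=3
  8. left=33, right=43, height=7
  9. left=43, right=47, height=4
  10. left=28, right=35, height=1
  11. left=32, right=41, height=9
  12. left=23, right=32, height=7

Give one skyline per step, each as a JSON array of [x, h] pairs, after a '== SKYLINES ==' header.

== SKYLINES ==
[[32,19],[34,0]]
[[32,19],[34,0],[47,7],[49,0]]
[[32,19],[34,0],[47,19],[48,7],[49,0]]
[[28,5],[32,19],[34,5],[47,19],[48,7],[49,0]]
[[28,5],[32,19],[34,5],[47,19],[48,7],[49,0]]
[[8,2],[23,0],[28,5],[32,19],[34,5],[47,19],[48,7],[49,0]]
[[8,2],[23,0],[28,5],[32,19],[34,5],[47,19],[48,7],[49,0]]
[[8,2],[23,0],[28,5],[32,19],[34,7],[43,5],[47,19],[48,7],[49,0]]
[[8,2],[23,0],[28,5],[32,19],[34,7],[43,5],[47,19],[48,7],[49,0]]
[[8,2],[23,0],[28,5],[32,19],[34,7],[43,5],[47,19],[48,7],[49,0]]
[[8,2],[23,0],[28,5],[32,19],[34,9],[41,7],[43,5],[47,19],[48,7],[49,0]]
[[8,2],[23,7],[32,19],[34,9],[41,7],[43,5],[47,19],[48,7],[49,0]]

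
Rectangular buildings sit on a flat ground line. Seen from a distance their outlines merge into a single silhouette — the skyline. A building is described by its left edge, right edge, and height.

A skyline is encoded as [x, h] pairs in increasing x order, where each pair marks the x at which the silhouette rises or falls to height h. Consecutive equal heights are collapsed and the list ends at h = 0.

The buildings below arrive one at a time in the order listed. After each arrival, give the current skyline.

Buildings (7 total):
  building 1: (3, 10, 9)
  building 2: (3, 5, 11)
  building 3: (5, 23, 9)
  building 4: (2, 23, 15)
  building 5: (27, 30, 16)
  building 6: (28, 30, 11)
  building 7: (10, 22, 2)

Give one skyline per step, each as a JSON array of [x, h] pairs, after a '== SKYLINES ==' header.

== SKYLINES ==
[[3,9],[10,0]]
[[3,11],[5,9],[10,0]]
[[3,11],[5,9],[23,0]]
[[2,15],[23,0]]
[[2,15],[23,0],[27,16],[30,0]]
[[2,15],[23,0],[27,16],[30,0]]
[[2,15],[23,0],[27,16],[30,0]]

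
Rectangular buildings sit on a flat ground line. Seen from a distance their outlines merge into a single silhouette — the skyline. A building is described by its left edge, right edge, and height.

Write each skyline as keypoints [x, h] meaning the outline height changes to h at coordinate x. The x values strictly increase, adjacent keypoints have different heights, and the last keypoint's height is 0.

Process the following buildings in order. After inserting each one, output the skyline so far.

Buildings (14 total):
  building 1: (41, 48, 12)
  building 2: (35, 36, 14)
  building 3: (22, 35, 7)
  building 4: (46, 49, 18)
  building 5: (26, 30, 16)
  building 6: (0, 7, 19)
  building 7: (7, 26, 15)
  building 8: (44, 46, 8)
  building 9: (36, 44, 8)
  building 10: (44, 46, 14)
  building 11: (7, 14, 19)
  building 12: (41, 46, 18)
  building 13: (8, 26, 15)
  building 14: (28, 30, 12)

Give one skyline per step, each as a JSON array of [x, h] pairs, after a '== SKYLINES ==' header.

== SKYLINES ==
[[41,12],[48,0]]
[[35,14],[36,0],[41,12],[48,0]]
[[22,7],[35,14],[36,0],[41,12],[48,0]]
[[22,7],[35,14],[36,0],[41,12],[46,18],[49,0]]
[[22,7],[26,16],[30,7],[35,14],[36,0],[41,12],[46,18],[49,0]]
[[0,19],[7,0],[22,7],[26,16],[30,7],[35,14],[36,0],[41,12],[46,18],[49,0]]
[[0,19],[7,15],[26,16],[30,7],[35,14],[36,0],[41,12],[46,18],[49,0]]
[[0,19],[7,15],[26,16],[30,7],[35,14],[36,0],[41,12],[46,18],[49,0]]
[[0,19],[7,15],[26,16],[30,7],[35,14],[36,8],[41,12],[46,18],[49,0]]
[[0,19],[7,15],[26,16],[30,7],[35,14],[36,8],[41,12],[44,14],[46,18],[49,0]]
[[0,19],[14,15],[26,16],[30,7],[35,14],[36,8],[41,12],[44,14],[46,18],[49,0]]
[[0,19],[14,15],[26,16],[30,7],[35,14],[36,8],[41,18],[49,0]]
[[0,19],[14,15],[26,16],[30,7],[35,14],[36,8],[41,18],[49,0]]
[[0,19],[14,15],[26,16],[30,7],[35,14],[36,8],[41,18],[49,0]]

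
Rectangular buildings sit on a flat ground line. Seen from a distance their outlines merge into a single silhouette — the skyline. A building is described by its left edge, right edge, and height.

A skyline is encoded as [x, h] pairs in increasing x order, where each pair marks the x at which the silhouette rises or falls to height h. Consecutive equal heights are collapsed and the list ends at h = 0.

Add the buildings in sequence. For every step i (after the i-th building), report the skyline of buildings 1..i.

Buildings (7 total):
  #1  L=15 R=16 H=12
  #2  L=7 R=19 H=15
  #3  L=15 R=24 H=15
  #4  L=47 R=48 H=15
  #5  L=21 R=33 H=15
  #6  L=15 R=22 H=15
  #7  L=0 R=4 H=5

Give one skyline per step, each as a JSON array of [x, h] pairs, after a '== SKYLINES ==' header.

== SKYLINES ==
[[15,12],[16,0]]
[[7,15],[19,0]]
[[7,15],[24,0]]
[[7,15],[24,0],[47,15],[48,0]]
[[7,15],[33,0],[47,15],[48,0]]
[[7,15],[33,0],[47,15],[48,0]]
[[0,5],[4,0],[7,15],[33,0],[47,15],[48,0]]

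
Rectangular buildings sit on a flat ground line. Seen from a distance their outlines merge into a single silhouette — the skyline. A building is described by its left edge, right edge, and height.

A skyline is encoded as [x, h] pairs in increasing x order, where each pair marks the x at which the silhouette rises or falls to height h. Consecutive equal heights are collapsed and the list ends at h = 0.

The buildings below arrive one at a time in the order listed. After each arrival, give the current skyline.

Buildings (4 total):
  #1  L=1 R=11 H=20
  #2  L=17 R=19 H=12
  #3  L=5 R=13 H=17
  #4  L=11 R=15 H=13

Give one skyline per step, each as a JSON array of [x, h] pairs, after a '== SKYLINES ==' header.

== SKYLINES ==
[[1,20],[11,0]]
[[1,20],[11,0],[17,12],[19,0]]
[[1,20],[11,17],[13,0],[17,12],[19,0]]
[[1,20],[11,17],[13,13],[15,0],[17,12],[19,0]]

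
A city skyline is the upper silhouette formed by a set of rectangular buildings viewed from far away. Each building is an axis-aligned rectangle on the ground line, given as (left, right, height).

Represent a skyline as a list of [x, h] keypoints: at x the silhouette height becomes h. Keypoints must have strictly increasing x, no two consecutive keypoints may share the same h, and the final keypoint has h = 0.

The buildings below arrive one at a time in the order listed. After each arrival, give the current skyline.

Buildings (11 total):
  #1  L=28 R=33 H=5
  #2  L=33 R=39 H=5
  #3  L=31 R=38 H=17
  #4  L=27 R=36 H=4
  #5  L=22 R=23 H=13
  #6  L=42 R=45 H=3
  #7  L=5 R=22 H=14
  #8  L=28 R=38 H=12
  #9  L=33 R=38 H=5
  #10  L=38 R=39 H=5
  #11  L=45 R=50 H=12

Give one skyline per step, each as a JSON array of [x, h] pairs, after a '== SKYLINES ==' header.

== SKYLINES ==
[[28,5],[33,0]]
[[28,5],[39,0]]
[[28,5],[31,17],[38,5],[39,0]]
[[27,4],[28,5],[31,17],[38,5],[39,0]]
[[22,13],[23,0],[27,4],[28,5],[31,17],[38,5],[39,0]]
[[22,13],[23,0],[27,4],[28,5],[31,17],[38,5],[39,0],[42,3],[45,0]]
[[5,14],[22,13],[23,0],[27,4],[28,5],[31,17],[38,5],[39,0],[42,3],[45,0]]
[[5,14],[22,13],[23,0],[27,4],[28,12],[31,17],[38,5],[39,0],[42,3],[45,0]]
[[5,14],[22,13],[23,0],[27,4],[28,12],[31,17],[38,5],[39,0],[42,3],[45,0]]
[[5,14],[22,13],[23,0],[27,4],[28,12],[31,17],[38,5],[39,0],[42,3],[45,0]]
[[5,14],[22,13],[23,0],[27,4],[28,12],[31,17],[38,5],[39,0],[42,3],[45,12],[50,0]]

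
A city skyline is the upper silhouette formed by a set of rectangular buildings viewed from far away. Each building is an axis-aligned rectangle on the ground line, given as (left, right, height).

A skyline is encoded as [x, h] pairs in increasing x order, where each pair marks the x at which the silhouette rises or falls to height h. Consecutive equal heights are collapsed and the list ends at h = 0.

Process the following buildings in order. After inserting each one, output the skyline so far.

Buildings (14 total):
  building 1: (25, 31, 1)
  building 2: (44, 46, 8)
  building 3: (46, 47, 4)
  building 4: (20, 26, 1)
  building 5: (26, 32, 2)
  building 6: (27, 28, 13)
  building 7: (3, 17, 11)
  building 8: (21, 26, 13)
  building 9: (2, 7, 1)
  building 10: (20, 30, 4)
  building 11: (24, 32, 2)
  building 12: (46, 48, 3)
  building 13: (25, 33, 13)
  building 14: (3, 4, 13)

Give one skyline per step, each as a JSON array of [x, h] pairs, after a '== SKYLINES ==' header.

== SKYLINES ==
[[25,1],[31,0]]
[[25,1],[31,0],[44,8],[46,0]]
[[25,1],[31,0],[44,8],[46,4],[47,0]]
[[20,1],[31,0],[44,8],[46,4],[47,0]]
[[20,1],[26,2],[32,0],[44,8],[46,4],[47,0]]
[[20,1],[26,2],[27,13],[28,2],[32,0],[44,8],[46,4],[47,0]]
[[3,11],[17,0],[20,1],[26,2],[27,13],[28,2],[32,0],[44,8],[46,4],[47,0]]
[[3,11],[17,0],[20,1],[21,13],[26,2],[27,13],[28,2],[32,0],[44,8],[46,4],[47,0]]
[[2,1],[3,11],[17,0],[20,1],[21,13],[26,2],[27,13],[28,2],[32,0],[44,8],[46,4],[47,0]]
[[2,1],[3,11],[17,0],[20,4],[21,13],[26,4],[27,13],[28,4],[30,2],[32,0],[44,8],[46,4],[47,0]]
[[2,1],[3,11],[17,0],[20,4],[21,13],[26,4],[27,13],[28,4],[30,2],[32,0],[44,8],[46,4],[47,0]]
[[2,1],[3,11],[17,0],[20,4],[21,13],[26,4],[27,13],[28,4],[30,2],[32,0],[44,8],[46,4],[47,3],[48,0]]
[[2,1],[3,11],[17,0],[20,4],[21,13],[33,0],[44,8],[46,4],[47,3],[48,0]]
[[2,1],[3,13],[4,11],[17,0],[20,4],[21,13],[33,0],[44,8],[46,4],[47,3],[48,0]]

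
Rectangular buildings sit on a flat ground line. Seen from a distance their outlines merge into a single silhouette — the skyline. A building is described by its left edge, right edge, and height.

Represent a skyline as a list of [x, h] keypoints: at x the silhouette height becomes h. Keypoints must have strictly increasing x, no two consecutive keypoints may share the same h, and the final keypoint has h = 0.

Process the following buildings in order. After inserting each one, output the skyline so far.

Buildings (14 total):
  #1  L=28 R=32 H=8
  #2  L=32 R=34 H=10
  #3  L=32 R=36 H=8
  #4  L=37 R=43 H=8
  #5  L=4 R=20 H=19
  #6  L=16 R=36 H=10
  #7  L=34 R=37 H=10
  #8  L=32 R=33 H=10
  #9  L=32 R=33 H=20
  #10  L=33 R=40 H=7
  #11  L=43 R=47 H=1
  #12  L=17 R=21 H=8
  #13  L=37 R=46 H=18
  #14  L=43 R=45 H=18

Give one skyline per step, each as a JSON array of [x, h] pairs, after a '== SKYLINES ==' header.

== SKYLINES ==
[[28,8],[32,0]]
[[28,8],[32,10],[34,0]]
[[28,8],[32,10],[34,8],[36,0]]
[[28,8],[32,10],[34,8],[36,0],[37,8],[43,0]]
[[4,19],[20,0],[28,8],[32,10],[34,8],[36,0],[37,8],[43,0]]
[[4,19],[20,10],[36,0],[37,8],[43,0]]
[[4,19],[20,10],[37,8],[43,0]]
[[4,19],[20,10],[37,8],[43,0]]
[[4,19],[20,10],[32,20],[33,10],[37,8],[43,0]]
[[4,19],[20,10],[32,20],[33,10],[37,8],[43,0]]
[[4,19],[20,10],[32,20],[33,10],[37,8],[43,1],[47,0]]
[[4,19],[20,10],[32,20],[33,10],[37,8],[43,1],[47,0]]
[[4,19],[20,10],[32,20],[33,10],[37,18],[46,1],[47,0]]
[[4,19],[20,10],[32,20],[33,10],[37,18],[46,1],[47,0]]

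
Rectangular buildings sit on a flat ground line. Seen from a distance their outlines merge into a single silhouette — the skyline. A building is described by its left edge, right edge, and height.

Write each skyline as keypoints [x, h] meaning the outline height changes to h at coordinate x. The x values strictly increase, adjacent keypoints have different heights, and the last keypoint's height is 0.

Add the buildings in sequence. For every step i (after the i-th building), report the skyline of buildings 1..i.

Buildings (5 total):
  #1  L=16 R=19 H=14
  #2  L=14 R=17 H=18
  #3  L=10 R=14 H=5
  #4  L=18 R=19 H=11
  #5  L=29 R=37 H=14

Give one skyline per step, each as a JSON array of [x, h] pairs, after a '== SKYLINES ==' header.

== SKYLINES ==
[[16,14],[19,0]]
[[14,18],[17,14],[19,0]]
[[10,5],[14,18],[17,14],[19,0]]
[[10,5],[14,18],[17,14],[19,0]]
[[10,5],[14,18],[17,14],[19,0],[29,14],[37,0]]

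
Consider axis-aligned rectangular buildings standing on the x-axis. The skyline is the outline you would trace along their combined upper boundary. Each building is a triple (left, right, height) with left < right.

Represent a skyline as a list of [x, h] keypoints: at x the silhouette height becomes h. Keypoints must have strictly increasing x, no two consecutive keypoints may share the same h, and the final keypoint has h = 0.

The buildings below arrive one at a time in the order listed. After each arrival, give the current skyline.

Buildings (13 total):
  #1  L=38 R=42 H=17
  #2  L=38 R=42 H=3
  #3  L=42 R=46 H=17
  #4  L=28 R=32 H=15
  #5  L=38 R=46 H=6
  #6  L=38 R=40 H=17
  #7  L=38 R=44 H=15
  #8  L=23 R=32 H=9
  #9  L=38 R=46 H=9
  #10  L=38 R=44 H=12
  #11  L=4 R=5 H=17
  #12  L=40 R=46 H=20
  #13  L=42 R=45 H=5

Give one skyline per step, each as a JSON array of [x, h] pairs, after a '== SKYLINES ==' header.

== SKYLINES ==
[[38,17],[42,0]]
[[38,17],[42,0]]
[[38,17],[46,0]]
[[28,15],[32,0],[38,17],[46,0]]
[[28,15],[32,0],[38,17],[46,0]]
[[28,15],[32,0],[38,17],[46,0]]
[[28,15],[32,0],[38,17],[46,0]]
[[23,9],[28,15],[32,0],[38,17],[46,0]]
[[23,9],[28,15],[32,0],[38,17],[46,0]]
[[23,9],[28,15],[32,0],[38,17],[46,0]]
[[4,17],[5,0],[23,9],[28,15],[32,0],[38,17],[46,0]]
[[4,17],[5,0],[23,9],[28,15],[32,0],[38,17],[40,20],[46,0]]
[[4,17],[5,0],[23,9],[28,15],[32,0],[38,17],[40,20],[46,0]]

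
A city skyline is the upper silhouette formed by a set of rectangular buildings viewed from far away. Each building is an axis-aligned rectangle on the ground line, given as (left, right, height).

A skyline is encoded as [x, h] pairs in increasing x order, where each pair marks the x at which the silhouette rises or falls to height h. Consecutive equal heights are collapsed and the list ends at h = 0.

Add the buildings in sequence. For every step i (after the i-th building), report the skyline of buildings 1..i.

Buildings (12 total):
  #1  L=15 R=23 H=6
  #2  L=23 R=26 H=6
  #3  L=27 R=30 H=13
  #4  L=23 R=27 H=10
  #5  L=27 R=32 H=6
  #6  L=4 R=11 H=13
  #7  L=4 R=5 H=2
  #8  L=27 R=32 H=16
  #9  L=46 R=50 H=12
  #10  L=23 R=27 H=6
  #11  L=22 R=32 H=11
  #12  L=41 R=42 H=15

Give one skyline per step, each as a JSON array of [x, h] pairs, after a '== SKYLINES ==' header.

== SKYLINES ==
[[15,6],[23,0]]
[[15,6],[26,0]]
[[15,6],[26,0],[27,13],[30,0]]
[[15,6],[23,10],[27,13],[30,0]]
[[15,6],[23,10],[27,13],[30,6],[32,0]]
[[4,13],[11,0],[15,6],[23,10],[27,13],[30,6],[32,0]]
[[4,13],[11,0],[15,6],[23,10],[27,13],[30,6],[32,0]]
[[4,13],[11,0],[15,6],[23,10],[27,16],[32,0]]
[[4,13],[11,0],[15,6],[23,10],[27,16],[32,0],[46,12],[50,0]]
[[4,13],[11,0],[15,6],[23,10],[27,16],[32,0],[46,12],[50,0]]
[[4,13],[11,0],[15,6],[22,11],[27,16],[32,0],[46,12],[50,0]]
[[4,13],[11,0],[15,6],[22,11],[27,16],[32,0],[41,15],[42,0],[46,12],[50,0]]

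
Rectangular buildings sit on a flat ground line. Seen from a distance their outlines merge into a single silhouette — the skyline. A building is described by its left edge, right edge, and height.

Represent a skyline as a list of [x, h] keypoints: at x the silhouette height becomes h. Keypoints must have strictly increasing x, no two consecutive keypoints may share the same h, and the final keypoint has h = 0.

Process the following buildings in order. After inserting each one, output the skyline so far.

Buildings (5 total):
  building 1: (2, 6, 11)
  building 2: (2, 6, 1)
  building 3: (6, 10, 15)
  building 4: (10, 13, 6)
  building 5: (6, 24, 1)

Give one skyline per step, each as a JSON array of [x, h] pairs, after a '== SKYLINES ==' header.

== SKYLINES ==
[[2,11],[6,0]]
[[2,11],[6,0]]
[[2,11],[6,15],[10,0]]
[[2,11],[6,15],[10,6],[13,0]]
[[2,11],[6,15],[10,6],[13,1],[24,0]]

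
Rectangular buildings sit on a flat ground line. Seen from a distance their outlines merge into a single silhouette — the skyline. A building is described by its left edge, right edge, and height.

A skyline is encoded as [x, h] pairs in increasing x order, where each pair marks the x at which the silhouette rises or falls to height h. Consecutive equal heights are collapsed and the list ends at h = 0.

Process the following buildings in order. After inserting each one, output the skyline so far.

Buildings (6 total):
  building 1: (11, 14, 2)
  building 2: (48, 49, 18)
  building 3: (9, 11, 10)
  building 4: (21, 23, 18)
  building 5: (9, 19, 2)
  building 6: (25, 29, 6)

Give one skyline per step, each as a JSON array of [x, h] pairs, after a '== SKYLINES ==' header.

== SKYLINES ==
[[11,2],[14,0]]
[[11,2],[14,0],[48,18],[49,0]]
[[9,10],[11,2],[14,0],[48,18],[49,0]]
[[9,10],[11,2],[14,0],[21,18],[23,0],[48,18],[49,0]]
[[9,10],[11,2],[19,0],[21,18],[23,0],[48,18],[49,0]]
[[9,10],[11,2],[19,0],[21,18],[23,0],[25,6],[29,0],[48,18],[49,0]]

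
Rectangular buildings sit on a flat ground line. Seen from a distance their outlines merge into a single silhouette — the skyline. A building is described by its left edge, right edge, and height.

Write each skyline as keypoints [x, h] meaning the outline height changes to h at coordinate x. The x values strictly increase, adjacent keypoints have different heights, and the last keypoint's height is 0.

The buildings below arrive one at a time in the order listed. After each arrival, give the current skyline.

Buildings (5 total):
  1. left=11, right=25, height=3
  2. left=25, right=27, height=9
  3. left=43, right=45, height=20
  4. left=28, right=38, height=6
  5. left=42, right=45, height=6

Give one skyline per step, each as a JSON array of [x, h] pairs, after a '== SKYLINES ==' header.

== SKYLINES ==
[[11,3],[25,0]]
[[11,3],[25,9],[27,0]]
[[11,3],[25,9],[27,0],[43,20],[45,0]]
[[11,3],[25,9],[27,0],[28,6],[38,0],[43,20],[45,0]]
[[11,3],[25,9],[27,0],[28,6],[38,0],[42,6],[43,20],[45,0]]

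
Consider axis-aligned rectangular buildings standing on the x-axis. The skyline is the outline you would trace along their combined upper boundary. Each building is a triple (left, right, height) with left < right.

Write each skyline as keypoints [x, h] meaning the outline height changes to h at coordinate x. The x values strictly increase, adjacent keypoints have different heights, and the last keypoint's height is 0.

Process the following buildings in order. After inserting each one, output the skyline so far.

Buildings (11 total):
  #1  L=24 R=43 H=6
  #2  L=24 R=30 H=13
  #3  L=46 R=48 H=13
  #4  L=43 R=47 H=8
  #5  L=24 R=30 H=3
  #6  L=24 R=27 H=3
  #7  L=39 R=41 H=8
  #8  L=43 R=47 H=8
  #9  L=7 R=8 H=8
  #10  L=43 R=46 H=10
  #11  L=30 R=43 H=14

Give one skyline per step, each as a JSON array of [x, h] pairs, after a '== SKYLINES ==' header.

== SKYLINES ==
[[24,6],[43,0]]
[[24,13],[30,6],[43,0]]
[[24,13],[30,6],[43,0],[46,13],[48,0]]
[[24,13],[30,6],[43,8],[46,13],[48,0]]
[[24,13],[30,6],[43,8],[46,13],[48,0]]
[[24,13],[30,6],[43,8],[46,13],[48,0]]
[[24,13],[30,6],[39,8],[41,6],[43,8],[46,13],[48,0]]
[[24,13],[30,6],[39,8],[41,6],[43,8],[46,13],[48,0]]
[[7,8],[8,0],[24,13],[30,6],[39,8],[41,6],[43,8],[46,13],[48,0]]
[[7,8],[8,0],[24,13],[30,6],[39,8],[41,6],[43,10],[46,13],[48,0]]
[[7,8],[8,0],[24,13],[30,14],[43,10],[46,13],[48,0]]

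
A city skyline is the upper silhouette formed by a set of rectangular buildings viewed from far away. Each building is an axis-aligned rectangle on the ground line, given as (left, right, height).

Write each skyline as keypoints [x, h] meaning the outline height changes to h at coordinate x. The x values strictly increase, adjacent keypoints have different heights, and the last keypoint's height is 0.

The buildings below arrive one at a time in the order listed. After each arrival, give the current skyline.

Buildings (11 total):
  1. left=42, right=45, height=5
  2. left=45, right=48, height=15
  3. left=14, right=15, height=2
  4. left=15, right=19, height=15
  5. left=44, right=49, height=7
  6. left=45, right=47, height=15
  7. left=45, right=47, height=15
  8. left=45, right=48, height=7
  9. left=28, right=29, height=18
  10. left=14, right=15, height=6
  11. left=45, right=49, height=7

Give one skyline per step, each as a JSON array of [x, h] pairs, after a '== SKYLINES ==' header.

== SKYLINES ==
[[42,5],[45,0]]
[[42,5],[45,15],[48,0]]
[[14,2],[15,0],[42,5],[45,15],[48,0]]
[[14,2],[15,15],[19,0],[42,5],[45,15],[48,0]]
[[14,2],[15,15],[19,0],[42,5],[44,7],[45,15],[48,7],[49,0]]
[[14,2],[15,15],[19,0],[42,5],[44,7],[45,15],[48,7],[49,0]]
[[14,2],[15,15],[19,0],[42,5],[44,7],[45,15],[48,7],[49,0]]
[[14,2],[15,15],[19,0],[42,5],[44,7],[45,15],[48,7],[49,0]]
[[14,2],[15,15],[19,0],[28,18],[29,0],[42,5],[44,7],[45,15],[48,7],[49,0]]
[[14,6],[15,15],[19,0],[28,18],[29,0],[42,5],[44,7],[45,15],[48,7],[49,0]]
[[14,6],[15,15],[19,0],[28,18],[29,0],[42,5],[44,7],[45,15],[48,7],[49,0]]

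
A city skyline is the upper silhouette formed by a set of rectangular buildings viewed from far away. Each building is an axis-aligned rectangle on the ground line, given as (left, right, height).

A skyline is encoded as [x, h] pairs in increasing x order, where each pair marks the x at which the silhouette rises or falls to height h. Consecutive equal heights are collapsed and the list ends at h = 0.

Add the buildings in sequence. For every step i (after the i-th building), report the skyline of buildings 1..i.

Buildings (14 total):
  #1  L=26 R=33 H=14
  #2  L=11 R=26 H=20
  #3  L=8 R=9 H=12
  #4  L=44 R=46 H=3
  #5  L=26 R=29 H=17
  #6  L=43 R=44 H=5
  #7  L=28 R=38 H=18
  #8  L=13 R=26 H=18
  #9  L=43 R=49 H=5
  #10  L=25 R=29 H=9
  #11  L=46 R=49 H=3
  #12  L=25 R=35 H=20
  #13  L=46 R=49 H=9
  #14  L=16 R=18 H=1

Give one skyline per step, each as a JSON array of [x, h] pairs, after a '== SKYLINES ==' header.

== SKYLINES ==
[[26,14],[33,0]]
[[11,20],[26,14],[33,0]]
[[8,12],[9,0],[11,20],[26,14],[33,0]]
[[8,12],[9,0],[11,20],[26,14],[33,0],[44,3],[46,0]]
[[8,12],[9,0],[11,20],[26,17],[29,14],[33,0],[44,3],[46,0]]
[[8,12],[9,0],[11,20],[26,17],[29,14],[33,0],[43,5],[44,3],[46,0]]
[[8,12],[9,0],[11,20],[26,17],[28,18],[38,0],[43,5],[44,3],[46,0]]
[[8,12],[9,0],[11,20],[26,17],[28,18],[38,0],[43,5],[44,3],[46,0]]
[[8,12],[9,0],[11,20],[26,17],[28,18],[38,0],[43,5],[49,0]]
[[8,12],[9,0],[11,20],[26,17],[28,18],[38,0],[43,5],[49,0]]
[[8,12],[9,0],[11,20],[26,17],[28,18],[38,0],[43,5],[49,0]]
[[8,12],[9,0],[11,20],[35,18],[38,0],[43,5],[49,0]]
[[8,12],[9,0],[11,20],[35,18],[38,0],[43,5],[46,9],[49,0]]
[[8,12],[9,0],[11,20],[35,18],[38,0],[43,5],[46,9],[49,0]]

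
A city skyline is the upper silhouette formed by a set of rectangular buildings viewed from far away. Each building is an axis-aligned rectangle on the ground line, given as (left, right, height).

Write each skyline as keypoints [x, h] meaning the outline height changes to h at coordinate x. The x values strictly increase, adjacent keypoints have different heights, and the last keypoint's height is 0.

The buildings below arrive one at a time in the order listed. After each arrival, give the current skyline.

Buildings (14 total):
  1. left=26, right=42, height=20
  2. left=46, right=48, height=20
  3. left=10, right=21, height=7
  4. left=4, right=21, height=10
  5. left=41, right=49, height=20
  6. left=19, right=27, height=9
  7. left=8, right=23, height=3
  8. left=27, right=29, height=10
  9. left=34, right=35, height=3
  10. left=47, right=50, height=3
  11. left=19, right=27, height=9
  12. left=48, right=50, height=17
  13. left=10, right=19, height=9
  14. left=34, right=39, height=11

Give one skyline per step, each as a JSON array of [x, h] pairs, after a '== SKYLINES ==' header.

== SKYLINES ==
[[26,20],[42,0]]
[[26,20],[42,0],[46,20],[48,0]]
[[10,7],[21,0],[26,20],[42,0],[46,20],[48,0]]
[[4,10],[21,0],[26,20],[42,0],[46,20],[48,0]]
[[4,10],[21,0],[26,20],[49,0]]
[[4,10],[21,9],[26,20],[49,0]]
[[4,10],[21,9],[26,20],[49,0]]
[[4,10],[21,9],[26,20],[49,0]]
[[4,10],[21,9],[26,20],[49,0]]
[[4,10],[21,9],[26,20],[49,3],[50,0]]
[[4,10],[21,9],[26,20],[49,3],[50,0]]
[[4,10],[21,9],[26,20],[49,17],[50,0]]
[[4,10],[21,9],[26,20],[49,17],[50,0]]
[[4,10],[21,9],[26,20],[49,17],[50,0]]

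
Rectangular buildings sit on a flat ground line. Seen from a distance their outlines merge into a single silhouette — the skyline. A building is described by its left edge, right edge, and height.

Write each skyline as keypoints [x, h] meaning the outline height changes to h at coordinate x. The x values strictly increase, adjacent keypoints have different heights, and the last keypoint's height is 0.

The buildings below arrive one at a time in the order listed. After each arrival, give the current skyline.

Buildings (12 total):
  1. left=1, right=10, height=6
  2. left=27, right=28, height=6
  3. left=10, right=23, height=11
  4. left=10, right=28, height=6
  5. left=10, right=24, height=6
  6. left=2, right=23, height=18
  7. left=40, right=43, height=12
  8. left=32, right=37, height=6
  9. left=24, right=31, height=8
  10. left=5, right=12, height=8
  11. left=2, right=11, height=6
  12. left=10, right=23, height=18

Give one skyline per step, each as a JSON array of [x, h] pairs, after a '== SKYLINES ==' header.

== SKYLINES ==
[[1,6],[10,0]]
[[1,6],[10,0],[27,6],[28,0]]
[[1,6],[10,11],[23,0],[27,6],[28,0]]
[[1,6],[10,11],[23,6],[28,0]]
[[1,6],[10,11],[23,6],[28,0]]
[[1,6],[2,18],[23,6],[28,0]]
[[1,6],[2,18],[23,6],[28,0],[40,12],[43,0]]
[[1,6],[2,18],[23,6],[28,0],[32,6],[37,0],[40,12],[43,0]]
[[1,6],[2,18],[23,6],[24,8],[31,0],[32,6],[37,0],[40,12],[43,0]]
[[1,6],[2,18],[23,6],[24,8],[31,0],[32,6],[37,0],[40,12],[43,0]]
[[1,6],[2,18],[23,6],[24,8],[31,0],[32,6],[37,0],[40,12],[43,0]]
[[1,6],[2,18],[23,6],[24,8],[31,0],[32,6],[37,0],[40,12],[43,0]]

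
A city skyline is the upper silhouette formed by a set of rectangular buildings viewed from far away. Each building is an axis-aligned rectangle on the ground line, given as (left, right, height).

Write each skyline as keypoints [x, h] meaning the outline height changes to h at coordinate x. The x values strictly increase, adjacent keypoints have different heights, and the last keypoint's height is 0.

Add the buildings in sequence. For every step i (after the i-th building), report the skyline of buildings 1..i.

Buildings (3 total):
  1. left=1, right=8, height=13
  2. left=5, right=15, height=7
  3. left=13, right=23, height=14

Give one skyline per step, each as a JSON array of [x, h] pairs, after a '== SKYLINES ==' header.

== SKYLINES ==
[[1,13],[8,0]]
[[1,13],[8,7],[15,0]]
[[1,13],[8,7],[13,14],[23,0]]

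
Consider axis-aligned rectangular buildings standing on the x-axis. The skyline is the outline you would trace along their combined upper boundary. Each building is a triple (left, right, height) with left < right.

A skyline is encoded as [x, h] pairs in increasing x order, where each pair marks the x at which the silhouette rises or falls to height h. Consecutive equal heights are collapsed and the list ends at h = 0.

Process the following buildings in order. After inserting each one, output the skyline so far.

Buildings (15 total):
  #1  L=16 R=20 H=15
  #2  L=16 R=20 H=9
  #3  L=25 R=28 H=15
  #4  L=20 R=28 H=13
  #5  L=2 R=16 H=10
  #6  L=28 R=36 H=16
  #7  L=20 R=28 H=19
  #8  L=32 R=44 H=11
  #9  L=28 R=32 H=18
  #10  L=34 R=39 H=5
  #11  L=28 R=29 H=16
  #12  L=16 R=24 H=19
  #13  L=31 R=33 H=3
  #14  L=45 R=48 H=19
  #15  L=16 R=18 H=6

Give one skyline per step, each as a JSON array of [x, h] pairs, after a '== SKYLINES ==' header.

== SKYLINES ==
[[16,15],[20,0]]
[[16,15],[20,0]]
[[16,15],[20,0],[25,15],[28,0]]
[[16,15],[20,13],[25,15],[28,0]]
[[2,10],[16,15],[20,13],[25,15],[28,0]]
[[2,10],[16,15],[20,13],[25,15],[28,16],[36,0]]
[[2,10],[16,15],[20,19],[28,16],[36,0]]
[[2,10],[16,15],[20,19],[28,16],[36,11],[44,0]]
[[2,10],[16,15],[20,19],[28,18],[32,16],[36,11],[44,0]]
[[2,10],[16,15],[20,19],[28,18],[32,16],[36,11],[44,0]]
[[2,10],[16,15],[20,19],[28,18],[32,16],[36,11],[44,0]]
[[2,10],[16,19],[28,18],[32,16],[36,11],[44,0]]
[[2,10],[16,19],[28,18],[32,16],[36,11],[44,0]]
[[2,10],[16,19],[28,18],[32,16],[36,11],[44,0],[45,19],[48,0]]
[[2,10],[16,19],[28,18],[32,16],[36,11],[44,0],[45,19],[48,0]]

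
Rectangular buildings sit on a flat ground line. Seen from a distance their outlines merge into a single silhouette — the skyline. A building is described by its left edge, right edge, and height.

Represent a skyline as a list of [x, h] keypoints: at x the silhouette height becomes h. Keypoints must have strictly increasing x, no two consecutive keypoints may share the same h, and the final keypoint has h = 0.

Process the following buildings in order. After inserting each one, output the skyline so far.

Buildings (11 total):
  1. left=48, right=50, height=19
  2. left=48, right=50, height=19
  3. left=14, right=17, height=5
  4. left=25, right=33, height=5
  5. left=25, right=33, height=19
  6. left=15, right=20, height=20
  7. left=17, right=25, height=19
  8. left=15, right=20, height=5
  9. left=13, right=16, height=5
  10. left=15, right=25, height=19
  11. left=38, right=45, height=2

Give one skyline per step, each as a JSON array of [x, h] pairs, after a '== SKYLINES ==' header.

== SKYLINES ==
[[48,19],[50,0]]
[[48,19],[50,0]]
[[14,5],[17,0],[48,19],[50,0]]
[[14,5],[17,0],[25,5],[33,0],[48,19],[50,0]]
[[14,5],[17,0],[25,19],[33,0],[48,19],[50,0]]
[[14,5],[15,20],[20,0],[25,19],[33,0],[48,19],[50,0]]
[[14,5],[15,20],[20,19],[33,0],[48,19],[50,0]]
[[14,5],[15,20],[20,19],[33,0],[48,19],[50,0]]
[[13,5],[15,20],[20,19],[33,0],[48,19],[50,0]]
[[13,5],[15,20],[20,19],[33,0],[48,19],[50,0]]
[[13,5],[15,20],[20,19],[33,0],[38,2],[45,0],[48,19],[50,0]]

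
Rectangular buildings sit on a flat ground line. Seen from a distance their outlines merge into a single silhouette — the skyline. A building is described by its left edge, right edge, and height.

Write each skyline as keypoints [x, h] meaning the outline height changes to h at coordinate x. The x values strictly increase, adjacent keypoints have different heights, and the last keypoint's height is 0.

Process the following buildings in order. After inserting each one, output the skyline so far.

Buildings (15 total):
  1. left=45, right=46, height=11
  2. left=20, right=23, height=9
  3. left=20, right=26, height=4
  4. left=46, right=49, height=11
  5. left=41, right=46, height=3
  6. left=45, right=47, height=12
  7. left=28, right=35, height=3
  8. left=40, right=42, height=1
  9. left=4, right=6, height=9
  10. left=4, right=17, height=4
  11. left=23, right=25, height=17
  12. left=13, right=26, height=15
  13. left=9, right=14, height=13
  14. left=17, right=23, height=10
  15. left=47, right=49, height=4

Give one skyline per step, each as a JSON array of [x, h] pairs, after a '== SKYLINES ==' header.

== SKYLINES ==
[[45,11],[46,0]]
[[20,9],[23,0],[45,11],[46,0]]
[[20,9],[23,4],[26,0],[45,11],[46,0]]
[[20,9],[23,4],[26,0],[45,11],[49,0]]
[[20,9],[23,4],[26,0],[41,3],[45,11],[49,0]]
[[20,9],[23,4],[26,0],[41,3],[45,12],[47,11],[49,0]]
[[20,9],[23,4],[26,0],[28,3],[35,0],[41,3],[45,12],[47,11],[49,0]]
[[20,9],[23,4],[26,0],[28,3],[35,0],[40,1],[41,3],[45,12],[47,11],[49,0]]
[[4,9],[6,0],[20,9],[23,4],[26,0],[28,3],[35,0],[40,1],[41,3],[45,12],[47,11],[49,0]]
[[4,9],[6,4],[17,0],[20,9],[23,4],[26,0],[28,3],[35,0],[40,1],[41,3],[45,12],[47,11],[49,0]]
[[4,9],[6,4],[17,0],[20,9],[23,17],[25,4],[26,0],[28,3],[35,0],[40,1],[41,3],[45,12],[47,11],[49,0]]
[[4,9],[6,4],[13,15],[23,17],[25,15],[26,0],[28,3],[35,0],[40,1],[41,3],[45,12],[47,11],[49,0]]
[[4,9],[6,4],[9,13],[13,15],[23,17],[25,15],[26,0],[28,3],[35,0],[40,1],[41,3],[45,12],[47,11],[49,0]]
[[4,9],[6,4],[9,13],[13,15],[23,17],[25,15],[26,0],[28,3],[35,0],[40,1],[41,3],[45,12],[47,11],[49,0]]
[[4,9],[6,4],[9,13],[13,15],[23,17],[25,15],[26,0],[28,3],[35,0],[40,1],[41,3],[45,12],[47,11],[49,0]]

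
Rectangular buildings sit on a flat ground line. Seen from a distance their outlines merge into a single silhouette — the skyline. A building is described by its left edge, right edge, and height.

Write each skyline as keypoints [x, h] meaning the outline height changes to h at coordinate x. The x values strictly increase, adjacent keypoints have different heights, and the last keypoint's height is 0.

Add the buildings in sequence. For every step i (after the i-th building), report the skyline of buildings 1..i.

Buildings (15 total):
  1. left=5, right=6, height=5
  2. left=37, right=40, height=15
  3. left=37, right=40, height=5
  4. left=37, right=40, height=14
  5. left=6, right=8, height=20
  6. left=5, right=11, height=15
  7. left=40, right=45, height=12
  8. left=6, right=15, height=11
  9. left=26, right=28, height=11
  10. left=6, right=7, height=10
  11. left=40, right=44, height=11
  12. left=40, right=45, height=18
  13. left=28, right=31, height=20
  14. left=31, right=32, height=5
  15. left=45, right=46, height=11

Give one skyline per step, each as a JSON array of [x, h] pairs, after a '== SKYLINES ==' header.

== SKYLINES ==
[[5,5],[6,0]]
[[5,5],[6,0],[37,15],[40,0]]
[[5,5],[6,0],[37,15],[40,0]]
[[5,5],[6,0],[37,15],[40,0]]
[[5,5],[6,20],[8,0],[37,15],[40,0]]
[[5,15],[6,20],[8,15],[11,0],[37,15],[40,0]]
[[5,15],[6,20],[8,15],[11,0],[37,15],[40,12],[45,0]]
[[5,15],[6,20],[8,15],[11,11],[15,0],[37,15],[40,12],[45,0]]
[[5,15],[6,20],[8,15],[11,11],[15,0],[26,11],[28,0],[37,15],[40,12],[45,0]]
[[5,15],[6,20],[8,15],[11,11],[15,0],[26,11],[28,0],[37,15],[40,12],[45,0]]
[[5,15],[6,20],[8,15],[11,11],[15,0],[26,11],[28,0],[37,15],[40,12],[45,0]]
[[5,15],[6,20],[8,15],[11,11],[15,0],[26,11],[28,0],[37,15],[40,18],[45,0]]
[[5,15],[6,20],[8,15],[11,11],[15,0],[26,11],[28,20],[31,0],[37,15],[40,18],[45,0]]
[[5,15],[6,20],[8,15],[11,11],[15,0],[26,11],[28,20],[31,5],[32,0],[37,15],[40,18],[45,0]]
[[5,15],[6,20],[8,15],[11,11],[15,0],[26,11],[28,20],[31,5],[32,0],[37,15],[40,18],[45,11],[46,0]]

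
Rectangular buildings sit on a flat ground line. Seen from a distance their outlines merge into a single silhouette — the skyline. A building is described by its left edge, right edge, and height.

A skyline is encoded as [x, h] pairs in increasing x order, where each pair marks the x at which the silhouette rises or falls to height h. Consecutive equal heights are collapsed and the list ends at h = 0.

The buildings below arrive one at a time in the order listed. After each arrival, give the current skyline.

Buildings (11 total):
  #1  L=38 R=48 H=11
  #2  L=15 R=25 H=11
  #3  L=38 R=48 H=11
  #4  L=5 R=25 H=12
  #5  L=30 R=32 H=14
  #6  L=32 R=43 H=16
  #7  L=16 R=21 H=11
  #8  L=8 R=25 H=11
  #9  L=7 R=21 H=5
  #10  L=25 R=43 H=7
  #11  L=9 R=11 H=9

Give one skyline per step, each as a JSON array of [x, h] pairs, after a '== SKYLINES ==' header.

== SKYLINES ==
[[38,11],[48,0]]
[[15,11],[25,0],[38,11],[48,0]]
[[15,11],[25,0],[38,11],[48,0]]
[[5,12],[25,0],[38,11],[48,0]]
[[5,12],[25,0],[30,14],[32,0],[38,11],[48,0]]
[[5,12],[25,0],[30,14],[32,16],[43,11],[48,0]]
[[5,12],[25,0],[30,14],[32,16],[43,11],[48,0]]
[[5,12],[25,0],[30,14],[32,16],[43,11],[48,0]]
[[5,12],[25,0],[30,14],[32,16],[43,11],[48,0]]
[[5,12],[25,7],[30,14],[32,16],[43,11],[48,0]]
[[5,12],[25,7],[30,14],[32,16],[43,11],[48,0]]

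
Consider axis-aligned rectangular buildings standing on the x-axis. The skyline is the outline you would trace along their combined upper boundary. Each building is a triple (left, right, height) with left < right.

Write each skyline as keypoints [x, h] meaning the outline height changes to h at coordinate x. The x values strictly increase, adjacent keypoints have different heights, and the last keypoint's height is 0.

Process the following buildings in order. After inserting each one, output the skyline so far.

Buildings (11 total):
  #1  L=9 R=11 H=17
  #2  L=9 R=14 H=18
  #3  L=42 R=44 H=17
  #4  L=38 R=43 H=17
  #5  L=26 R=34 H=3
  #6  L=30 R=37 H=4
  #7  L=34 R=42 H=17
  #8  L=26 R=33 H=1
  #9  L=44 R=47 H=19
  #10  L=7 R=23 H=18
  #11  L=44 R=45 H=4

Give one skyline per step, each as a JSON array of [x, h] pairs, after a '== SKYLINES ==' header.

== SKYLINES ==
[[9,17],[11,0]]
[[9,18],[14,0]]
[[9,18],[14,0],[42,17],[44,0]]
[[9,18],[14,0],[38,17],[44,0]]
[[9,18],[14,0],[26,3],[34,0],[38,17],[44,0]]
[[9,18],[14,0],[26,3],[30,4],[37,0],[38,17],[44,0]]
[[9,18],[14,0],[26,3],[30,4],[34,17],[44,0]]
[[9,18],[14,0],[26,3],[30,4],[34,17],[44,0]]
[[9,18],[14,0],[26,3],[30,4],[34,17],[44,19],[47,0]]
[[7,18],[23,0],[26,3],[30,4],[34,17],[44,19],[47,0]]
[[7,18],[23,0],[26,3],[30,4],[34,17],[44,19],[47,0]]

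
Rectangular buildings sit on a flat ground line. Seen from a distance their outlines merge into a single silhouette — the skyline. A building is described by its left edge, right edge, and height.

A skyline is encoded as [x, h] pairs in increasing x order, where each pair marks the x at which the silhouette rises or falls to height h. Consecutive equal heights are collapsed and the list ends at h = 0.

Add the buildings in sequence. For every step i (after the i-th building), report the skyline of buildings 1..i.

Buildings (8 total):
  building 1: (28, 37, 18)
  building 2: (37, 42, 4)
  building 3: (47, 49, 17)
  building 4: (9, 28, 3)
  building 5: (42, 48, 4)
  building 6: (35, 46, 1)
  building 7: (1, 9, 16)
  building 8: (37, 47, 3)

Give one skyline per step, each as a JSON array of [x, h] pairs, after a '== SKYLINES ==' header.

== SKYLINES ==
[[28,18],[37,0]]
[[28,18],[37,4],[42,0]]
[[28,18],[37,4],[42,0],[47,17],[49,0]]
[[9,3],[28,18],[37,4],[42,0],[47,17],[49,0]]
[[9,3],[28,18],[37,4],[47,17],[49,0]]
[[9,3],[28,18],[37,4],[47,17],[49,0]]
[[1,16],[9,3],[28,18],[37,4],[47,17],[49,0]]
[[1,16],[9,3],[28,18],[37,4],[47,17],[49,0]]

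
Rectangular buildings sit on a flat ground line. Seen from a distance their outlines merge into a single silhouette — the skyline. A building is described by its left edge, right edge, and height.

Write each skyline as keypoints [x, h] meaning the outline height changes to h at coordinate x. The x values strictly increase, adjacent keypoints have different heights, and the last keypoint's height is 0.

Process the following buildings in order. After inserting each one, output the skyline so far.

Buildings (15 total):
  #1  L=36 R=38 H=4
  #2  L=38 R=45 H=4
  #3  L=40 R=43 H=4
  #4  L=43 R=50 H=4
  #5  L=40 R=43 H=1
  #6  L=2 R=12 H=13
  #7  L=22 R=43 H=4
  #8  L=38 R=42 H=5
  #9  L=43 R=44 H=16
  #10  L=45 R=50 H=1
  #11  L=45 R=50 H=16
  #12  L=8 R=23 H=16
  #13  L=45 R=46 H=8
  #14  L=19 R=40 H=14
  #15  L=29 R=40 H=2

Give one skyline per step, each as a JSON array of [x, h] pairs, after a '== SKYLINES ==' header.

== SKYLINES ==
[[36,4],[38,0]]
[[36,4],[45,0]]
[[36,4],[45,0]]
[[36,4],[50,0]]
[[36,4],[50,0]]
[[2,13],[12,0],[36,4],[50,0]]
[[2,13],[12,0],[22,4],[50,0]]
[[2,13],[12,0],[22,4],[38,5],[42,4],[50,0]]
[[2,13],[12,0],[22,4],[38,5],[42,4],[43,16],[44,4],[50,0]]
[[2,13],[12,0],[22,4],[38,5],[42,4],[43,16],[44,4],[50,0]]
[[2,13],[12,0],[22,4],[38,5],[42,4],[43,16],[44,4],[45,16],[50,0]]
[[2,13],[8,16],[23,4],[38,5],[42,4],[43,16],[44,4],[45,16],[50,0]]
[[2,13],[8,16],[23,4],[38,5],[42,4],[43,16],[44,4],[45,16],[50,0]]
[[2,13],[8,16],[23,14],[40,5],[42,4],[43,16],[44,4],[45,16],[50,0]]
[[2,13],[8,16],[23,14],[40,5],[42,4],[43,16],[44,4],[45,16],[50,0]]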